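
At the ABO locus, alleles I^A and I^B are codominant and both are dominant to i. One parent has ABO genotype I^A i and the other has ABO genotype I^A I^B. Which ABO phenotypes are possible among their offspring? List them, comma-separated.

A, B, AB

Gametes from I^A i × I^A I^B give offspring ABO genotypes I^A I^A, I^A I^B, I^A i, I^B i, i.e. phenotypes A, B, AB.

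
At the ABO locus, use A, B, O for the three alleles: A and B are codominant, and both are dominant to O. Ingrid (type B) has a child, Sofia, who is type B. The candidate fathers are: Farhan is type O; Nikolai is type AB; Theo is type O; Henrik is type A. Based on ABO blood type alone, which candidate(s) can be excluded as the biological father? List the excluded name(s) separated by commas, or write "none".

none

A candidate is excluded only if no genotype consistent with his phenotype could produce a type B child with a type B mother.
Every candidate has at least one consistent genotype combination, so none can be excluded.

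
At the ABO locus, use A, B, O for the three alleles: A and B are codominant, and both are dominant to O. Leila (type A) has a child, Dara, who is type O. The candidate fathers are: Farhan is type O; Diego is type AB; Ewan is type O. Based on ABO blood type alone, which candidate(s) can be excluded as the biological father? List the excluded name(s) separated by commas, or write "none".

A candidate is excluded only if no genotype consistent with his phenotype could produce a type O child with a type A mother.
Diego (type AB): no genotype consistent with that phenotype can produce a type-O child with a type-A mother.

Diego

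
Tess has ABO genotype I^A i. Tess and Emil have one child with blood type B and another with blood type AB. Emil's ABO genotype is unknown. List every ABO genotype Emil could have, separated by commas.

I^A I^B, I^B I^B, I^B i

For each candidate genotype of Emil, check whether crossing it with I^A i can produce every observed child phenotype.
  I^A I^A → possible child types {A} ✗
  I^A I^B → possible child types {A, B, AB} ✓
  I^A i → possible child types {O, A} ✗
  I^B I^B → possible child types {B, AB} ✓
  I^B i → possible child types {O, A, B, AB} ✓
  i i → possible child types {O, A} ✗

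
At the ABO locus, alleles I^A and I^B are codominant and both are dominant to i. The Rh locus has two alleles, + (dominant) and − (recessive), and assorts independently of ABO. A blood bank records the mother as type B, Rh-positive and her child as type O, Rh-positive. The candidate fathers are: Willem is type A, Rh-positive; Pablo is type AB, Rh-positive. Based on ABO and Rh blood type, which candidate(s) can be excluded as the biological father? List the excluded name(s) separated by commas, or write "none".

A candidate is excluded only if no genotype consistent with his phenotype could produce a type O, Rh-positive child with a type B, Rh-positive mother.
Pablo (type AB, Rh+): no genotype consistent with that phenotype can produce a type-O Rh+ child with a type-B mother.

Pablo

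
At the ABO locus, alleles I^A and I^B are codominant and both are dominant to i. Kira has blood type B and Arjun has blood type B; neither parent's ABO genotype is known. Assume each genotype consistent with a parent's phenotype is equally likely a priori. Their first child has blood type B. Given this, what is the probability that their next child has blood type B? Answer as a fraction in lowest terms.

19/20

Possible genotypes: Kira ∈ {I^B I^B, I^B i}; Arjun ∈ {I^B I^B, I^B i}.
Weight each parental genotype pair by prior × P(type-B child):
  I^B I^B × I^B I^B: posterior weight 4/15; P(next child type B) = 1.
  I^B I^B × I^B i: posterior weight 4/15; P(next child type B) = 1.
  I^B i × I^B I^B: posterior weight 4/15; P(next child type B) = 1.
  I^B i × I^B i: posterior weight 1/5; P(next child type B) = 3/4.
Weighted sum = 19/20.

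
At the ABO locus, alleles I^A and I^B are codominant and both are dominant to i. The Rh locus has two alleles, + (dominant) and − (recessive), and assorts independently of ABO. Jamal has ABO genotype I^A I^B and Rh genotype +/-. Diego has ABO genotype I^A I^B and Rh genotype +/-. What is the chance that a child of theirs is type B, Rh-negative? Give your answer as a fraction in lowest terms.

ABO cross I^A I^B × I^A I^B → offspring phenotypes: 1/4 A, 1/4 B, 1/2 AB.
Rh cross +/- × +/- → 3/4 Rh+, 1/4 Rh-.
Independent loci: P(type B, Rh-negative) = 1/4 × 1/4 = 1/16.

1/16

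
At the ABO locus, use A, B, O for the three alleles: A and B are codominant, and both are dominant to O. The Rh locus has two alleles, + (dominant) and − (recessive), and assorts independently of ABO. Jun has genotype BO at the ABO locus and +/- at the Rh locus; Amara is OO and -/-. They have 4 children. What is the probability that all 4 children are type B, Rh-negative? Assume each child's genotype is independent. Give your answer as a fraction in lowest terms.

1/256

ABO cross BO × OO → 1/2 O, 1/2 B.
Rh cross +/- × -/- → 1/2 Rh+, 1/2 Rh-; so P(type B, Rh-negative) = 1/2 × 1/2 = 1/4 per child.
All 4 independent: (1/4)^4 = 1/256.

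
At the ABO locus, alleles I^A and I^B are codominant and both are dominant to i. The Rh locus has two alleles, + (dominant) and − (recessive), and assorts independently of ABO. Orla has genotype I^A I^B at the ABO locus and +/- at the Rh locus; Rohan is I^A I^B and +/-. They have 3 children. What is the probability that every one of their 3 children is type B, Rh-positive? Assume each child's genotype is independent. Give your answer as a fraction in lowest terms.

ABO cross I^A I^B × I^A I^B → 1/4 A, 1/4 B, 1/2 AB.
Rh cross +/- × +/- → 3/4 Rh+, 1/4 Rh-; so P(type B, Rh-positive) = 1/4 × 3/4 = 3/16 per child.
All 3 independent: (3/16)^3 = 27/4096.

27/4096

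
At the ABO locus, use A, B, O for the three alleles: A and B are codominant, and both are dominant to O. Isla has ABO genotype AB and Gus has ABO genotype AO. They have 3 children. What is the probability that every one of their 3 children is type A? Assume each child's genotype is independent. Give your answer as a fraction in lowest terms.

1/8

ABO cross AB × AO → 1/2 A, 1/4 B, 1/4 AB.
So P(type A) = 1/2 per child.
All 3 independent: (1/2)^3 = 1/8.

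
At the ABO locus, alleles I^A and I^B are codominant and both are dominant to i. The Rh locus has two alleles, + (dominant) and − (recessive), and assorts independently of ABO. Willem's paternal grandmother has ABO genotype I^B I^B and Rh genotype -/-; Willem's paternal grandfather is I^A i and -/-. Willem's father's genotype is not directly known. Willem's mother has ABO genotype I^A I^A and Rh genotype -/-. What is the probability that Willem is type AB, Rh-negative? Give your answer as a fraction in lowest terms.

Willem's father's ABO genotype from I^B I^B × I^A i: 1/2 I^A I^B, 1/2 I^B i.
Crossing each possibility with the mother I^A I^A and summing P(type AB): 1/2·1/2 + 1/2·1/2 = 1/2.
Similarly for Rh via the father's Rh distribution: P(Rh-) = 1.
Independent loci: 1/2 × 1 = 1/2.

1/2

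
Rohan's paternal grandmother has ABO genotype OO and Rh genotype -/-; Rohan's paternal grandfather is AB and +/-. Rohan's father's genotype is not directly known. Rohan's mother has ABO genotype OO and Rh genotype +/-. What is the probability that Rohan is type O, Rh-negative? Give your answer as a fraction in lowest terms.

3/16

Rohan's father's ABO genotype from OO × AB: 1/2 AO, 1/2 BO.
Crossing each possibility with the mother OO and summing P(type O): 1/2·1/2 + 1/2·1/2 = 1/2.
Similarly for Rh via the father's Rh distribution: P(Rh-) = 3/8.
Independent loci: 1/2 × 3/8 = 3/16.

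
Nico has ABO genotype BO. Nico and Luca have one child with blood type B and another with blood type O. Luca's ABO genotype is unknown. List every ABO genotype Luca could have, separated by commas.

For each candidate genotype of Luca, check whether crossing it with BO can produce every observed child phenotype.
  AA → possible child types {A, AB} ✗
  AB → possible child types {A, B, AB} ✗
  AO → possible child types {O, A, B, AB} ✓
  BB → possible child types {B} ✗
  BO → possible child types {O, B} ✓
  OO → possible child types {O, B} ✓

AO, BO, OO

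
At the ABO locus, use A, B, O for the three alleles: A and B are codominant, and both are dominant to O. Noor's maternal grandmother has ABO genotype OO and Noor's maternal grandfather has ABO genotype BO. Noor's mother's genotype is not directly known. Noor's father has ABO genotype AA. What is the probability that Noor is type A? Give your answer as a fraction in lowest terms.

3/4

Noor's mother's ABO genotype from OO × BO: 1/2 BO, 1/2 OO.
Crossing each possibility with the father AA and summing P(type A): 1/2·1/2 + 1/2·1 = 3/4.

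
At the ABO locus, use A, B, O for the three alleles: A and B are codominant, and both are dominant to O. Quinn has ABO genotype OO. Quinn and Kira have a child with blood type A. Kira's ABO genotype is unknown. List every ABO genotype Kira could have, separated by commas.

AA, AB, AO

For each candidate genotype of Kira, check whether crossing it with OO can produce every observed child phenotype.
  AA → possible child types {A} ✓
  AB → possible child types {A, B} ✓
  AO → possible child types {O, A} ✓
  BB → possible child types {B} ✗
  BO → possible child types {O, B} ✗
  OO → possible child types {O} ✗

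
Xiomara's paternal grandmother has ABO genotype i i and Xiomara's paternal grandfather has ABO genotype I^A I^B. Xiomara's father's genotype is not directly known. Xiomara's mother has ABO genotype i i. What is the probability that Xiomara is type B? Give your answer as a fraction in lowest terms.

Xiomara's father's ABO genotype from i i × I^A I^B: 1/2 I^A i, 1/2 I^B i.
Crossing each possibility with the mother i i and summing P(type B): 1/2·0 + 1/2·1/2 = 1/4.

1/4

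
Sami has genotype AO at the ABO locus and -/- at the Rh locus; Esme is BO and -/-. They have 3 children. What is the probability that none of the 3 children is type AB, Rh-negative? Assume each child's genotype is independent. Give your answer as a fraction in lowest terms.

ABO cross AO × BO → 1/4 O, 1/4 A, 1/4 B, 1/4 AB.
Rh cross -/- × -/- → 1 Rh-; so P(type AB, Rh-negative) = 1/4 × 1 = 1/4 per child.
P(not type AB, Rh-negative) = 3/4 for one child; (3/4)^3 = 27/64.

27/64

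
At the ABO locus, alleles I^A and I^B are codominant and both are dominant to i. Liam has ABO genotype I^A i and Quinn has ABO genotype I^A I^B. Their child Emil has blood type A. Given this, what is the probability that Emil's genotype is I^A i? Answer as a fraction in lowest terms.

1/2

Cross I^A i × I^A I^B → 1/4 I^A I^A, 1/4 I^A I^B, 1/4 I^A i, 1/4 I^B i.
Type-A genotypes among offspring: I^A I^A (1/4), I^A i (1/4); total 1/2.
P(I^A i | type A) = (1/4) / (1/2) = 1/2.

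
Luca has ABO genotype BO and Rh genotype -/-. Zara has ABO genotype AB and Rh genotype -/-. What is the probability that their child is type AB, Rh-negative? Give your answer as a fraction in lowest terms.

ABO cross BO × AB → offspring phenotypes: 1/4 A, 1/2 B, 1/4 AB.
Rh cross -/- × -/- → 1 Rh-.
Independent loci: P(type AB, Rh-negative) = 1/4 × 1 = 1/4.

1/4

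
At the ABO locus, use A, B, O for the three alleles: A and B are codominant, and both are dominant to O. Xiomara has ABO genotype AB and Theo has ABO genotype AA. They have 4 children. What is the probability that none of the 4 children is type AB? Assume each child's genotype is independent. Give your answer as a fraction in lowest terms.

1/16

ABO cross AB × AA → 1/2 A, 1/2 AB.
So P(type AB) = 1/2 per child.
P(not type AB) = 1/2 for one child; (1/2)^4 = 1/16.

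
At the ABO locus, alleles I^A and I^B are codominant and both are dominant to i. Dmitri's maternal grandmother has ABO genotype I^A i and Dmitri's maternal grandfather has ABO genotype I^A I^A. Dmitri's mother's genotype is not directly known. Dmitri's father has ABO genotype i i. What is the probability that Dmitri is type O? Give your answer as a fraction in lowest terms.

Dmitri's mother's ABO genotype from I^A i × I^A I^A: 1/2 I^A I^A, 1/2 I^A i.
Crossing each possibility with the father i i and summing P(type O): 1/2·0 + 1/2·1/2 = 1/4.

1/4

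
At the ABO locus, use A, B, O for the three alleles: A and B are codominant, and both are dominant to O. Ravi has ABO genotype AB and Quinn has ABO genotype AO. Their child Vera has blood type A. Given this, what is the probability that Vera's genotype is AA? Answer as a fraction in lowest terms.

Cross AB × AO → 1/4 AA, 1/4 AB, 1/4 AO, 1/4 BO.
Type-A genotypes among offspring: AA (1/4), AO (1/4); total 1/2.
P(AA | type A) = (1/4) / (1/2) = 1/2.

1/2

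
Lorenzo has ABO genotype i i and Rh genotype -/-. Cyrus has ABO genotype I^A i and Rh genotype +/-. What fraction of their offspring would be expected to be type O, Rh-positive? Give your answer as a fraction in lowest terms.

1/4

ABO cross i i × I^A i → offspring phenotypes: 1/2 O, 1/2 A.
Rh cross -/- × +/- → 1/2 Rh+, 1/2 Rh-.
Independent loci: P(type O, Rh-positive) = 1/2 × 1/2 = 1/4.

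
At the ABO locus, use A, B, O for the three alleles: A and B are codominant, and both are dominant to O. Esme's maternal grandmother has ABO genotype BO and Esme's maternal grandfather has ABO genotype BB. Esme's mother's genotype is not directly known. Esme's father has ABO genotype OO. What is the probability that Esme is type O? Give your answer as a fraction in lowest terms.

1/4

Esme's mother's ABO genotype from BO × BB: 1/2 BB, 1/2 BO.
Crossing each possibility with the father OO and summing P(type O): 1/2·0 + 1/2·1/2 = 1/4.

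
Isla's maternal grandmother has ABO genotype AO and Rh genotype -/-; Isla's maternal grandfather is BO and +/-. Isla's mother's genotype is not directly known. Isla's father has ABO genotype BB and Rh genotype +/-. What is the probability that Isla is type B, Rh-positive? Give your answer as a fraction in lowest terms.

15/32

Isla's mother's ABO genotype from AO × BO: 1/4 AB, 1/4 AO, 1/4 BO, 1/4 OO.
Crossing each possibility with the father BB and summing P(type B): 1/4·1/2 + 1/4·1/2 + 1/4·1 + 1/4·1 = 3/4.
Similarly for Rh via the mother's Rh distribution: P(Rh+) = 5/8.
Independent loci: 3/4 × 5/8 = 15/32.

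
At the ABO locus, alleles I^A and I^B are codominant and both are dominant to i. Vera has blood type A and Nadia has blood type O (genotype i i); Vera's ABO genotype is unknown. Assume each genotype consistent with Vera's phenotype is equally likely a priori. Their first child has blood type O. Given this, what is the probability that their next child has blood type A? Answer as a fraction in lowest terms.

1/2

Possible genotypes: Vera ∈ {I^A I^A, I^A i}; Nadia ∈ {i i}.
Weight each parental genotype pair by prior × P(type-O child):
  I^A i × i i: posterior weight 1; P(next child type A) = 1/2.
Weighted sum = 1/2.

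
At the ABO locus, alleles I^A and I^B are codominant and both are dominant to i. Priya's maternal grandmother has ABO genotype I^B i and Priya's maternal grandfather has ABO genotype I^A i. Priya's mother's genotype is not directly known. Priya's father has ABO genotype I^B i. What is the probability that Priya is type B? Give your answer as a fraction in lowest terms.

Priya's mother's ABO genotype from I^B i × I^A i: 1/4 I^A I^B, 1/4 I^A i, 1/4 I^B i, 1/4 i i.
Crossing each possibility with the father I^B i and summing P(type B): 1/4·1/2 + 1/4·1/4 + 1/4·3/4 + 1/4·1/2 = 1/2.

1/2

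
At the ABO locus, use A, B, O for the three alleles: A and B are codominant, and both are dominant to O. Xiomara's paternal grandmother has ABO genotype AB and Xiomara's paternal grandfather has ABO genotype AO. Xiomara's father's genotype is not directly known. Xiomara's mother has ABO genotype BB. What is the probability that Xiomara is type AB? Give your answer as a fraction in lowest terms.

1/2

Xiomara's father's ABO genotype from AB × AO: 1/4 AA, 1/4 AB, 1/4 AO, 1/4 BO.
Crossing each possibility with the mother BB and summing P(type AB): 1/4·1 + 1/4·1/2 + 1/4·1/2 + 1/4·0 = 1/2.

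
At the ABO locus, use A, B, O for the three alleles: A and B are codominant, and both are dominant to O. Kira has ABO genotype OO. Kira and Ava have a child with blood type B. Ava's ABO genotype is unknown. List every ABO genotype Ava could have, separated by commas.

AB, BB, BO

For each candidate genotype of Ava, check whether crossing it with OO can produce every observed child phenotype.
  AA → possible child types {A} ✗
  AB → possible child types {A, B} ✓
  AO → possible child types {O, A} ✗
  BB → possible child types {B} ✓
  BO → possible child types {O, B} ✓
  OO → possible child types {O} ✗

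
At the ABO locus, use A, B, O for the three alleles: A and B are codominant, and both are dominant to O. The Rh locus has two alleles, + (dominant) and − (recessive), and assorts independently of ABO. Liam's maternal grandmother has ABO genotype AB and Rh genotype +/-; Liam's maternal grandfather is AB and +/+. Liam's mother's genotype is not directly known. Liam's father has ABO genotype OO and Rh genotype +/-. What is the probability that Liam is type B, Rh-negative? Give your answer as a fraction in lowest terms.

1/16

Liam's mother's ABO genotype from AB × AB: 1/4 AA, 1/2 AB, 1/4 BB.
Crossing each possibility with the father OO and summing P(type B): 1/4·0 + 1/2·1/2 + 1/4·1 = 1/2.
Similarly for Rh via the mother's Rh distribution: P(Rh-) = 1/8.
Independent loci: 1/2 × 1/8 = 1/16.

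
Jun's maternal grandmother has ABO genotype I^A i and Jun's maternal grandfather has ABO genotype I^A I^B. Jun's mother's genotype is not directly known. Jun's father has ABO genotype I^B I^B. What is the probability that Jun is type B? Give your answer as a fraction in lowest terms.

Jun's mother's ABO genotype from I^A i × I^A I^B: 1/4 I^A I^A, 1/4 I^A I^B, 1/4 I^A i, 1/4 I^B i.
Crossing each possibility with the father I^B I^B and summing P(type B): 1/4·0 + 1/4·1/2 + 1/4·1/2 + 1/4·1 = 1/2.

1/2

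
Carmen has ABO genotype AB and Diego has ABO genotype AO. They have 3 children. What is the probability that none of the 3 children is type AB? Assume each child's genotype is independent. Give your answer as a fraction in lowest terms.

27/64

ABO cross AB × AO → 1/2 A, 1/4 B, 1/4 AB.
So P(type AB) = 1/4 per child.
P(not type AB) = 3/4 for one child; (3/4)^3 = 27/64.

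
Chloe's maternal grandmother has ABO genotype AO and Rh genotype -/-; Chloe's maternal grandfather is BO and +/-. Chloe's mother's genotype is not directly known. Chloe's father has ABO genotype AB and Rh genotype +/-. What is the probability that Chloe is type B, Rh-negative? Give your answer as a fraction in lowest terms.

9/64

Chloe's mother's ABO genotype from AO × BO: 1/4 AB, 1/4 AO, 1/4 BO, 1/4 OO.
Crossing each possibility with the father AB and summing P(type B): 1/4·1/4 + 1/4·1/4 + 1/4·1/2 + 1/4·1/2 = 3/8.
Similarly for Rh via the mother's Rh distribution: P(Rh-) = 3/8.
Independent loci: 3/8 × 3/8 = 9/64.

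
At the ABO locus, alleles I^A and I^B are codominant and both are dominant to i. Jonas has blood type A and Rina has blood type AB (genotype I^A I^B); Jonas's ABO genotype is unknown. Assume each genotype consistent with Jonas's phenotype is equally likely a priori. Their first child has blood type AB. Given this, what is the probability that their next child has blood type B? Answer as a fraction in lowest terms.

1/12

Possible genotypes: Jonas ∈ {I^A I^A, I^A i}; Rina ∈ {I^A I^B}.
Weight each parental genotype pair by prior × P(type-AB child):
  I^A I^A × I^A I^B: posterior weight 2/3; P(next child type B) = 0.
  I^A i × I^A I^B: posterior weight 1/3; P(next child type B) = 1/4.
Weighted sum = 1/12.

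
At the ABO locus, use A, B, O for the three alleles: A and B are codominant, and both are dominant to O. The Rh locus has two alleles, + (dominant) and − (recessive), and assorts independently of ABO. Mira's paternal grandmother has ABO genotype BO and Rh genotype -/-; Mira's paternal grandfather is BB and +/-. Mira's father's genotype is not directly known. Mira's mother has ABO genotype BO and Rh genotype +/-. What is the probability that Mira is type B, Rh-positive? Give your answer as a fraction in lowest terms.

Mira's father's ABO genotype from BO × BB: 1/2 BB, 1/2 BO.
Crossing each possibility with the mother BO and summing P(type B): 1/2·1 + 1/2·3/4 = 7/8.
Similarly for Rh via the father's Rh distribution: P(Rh+) = 5/8.
Independent loci: 7/8 × 5/8 = 35/64.

35/64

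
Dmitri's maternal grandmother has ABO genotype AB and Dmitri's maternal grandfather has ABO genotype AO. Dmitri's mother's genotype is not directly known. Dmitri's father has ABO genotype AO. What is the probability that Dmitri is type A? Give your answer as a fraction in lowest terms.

5/8

Dmitri's mother's ABO genotype from AB × AO: 1/4 AA, 1/4 AB, 1/4 AO, 1/4 BO.
Crossing each possibility with the father AO and summing P(type A): 1/4·1 + 1/4·1/2 + 1/4·3/4 + 1/4·1/4 = 5/8.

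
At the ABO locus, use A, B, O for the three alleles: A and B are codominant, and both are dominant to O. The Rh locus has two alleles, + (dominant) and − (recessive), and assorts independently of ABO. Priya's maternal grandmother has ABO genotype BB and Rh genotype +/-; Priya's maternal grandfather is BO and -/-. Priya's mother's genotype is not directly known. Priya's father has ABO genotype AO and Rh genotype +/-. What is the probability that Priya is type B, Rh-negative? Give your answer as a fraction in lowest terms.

9/64

Priya's mother's ABO genotype from BB × BO: 1/2 BB, 1/2 BO.
Crossing each possibility with the father AO and summing P(type B): 1/2·1/2 + 1/2·1/4 = 3/8.
Similarly for Rh via the mother's Rh distribution: P(Rh-) = 3/8.
Independent loci: 3/8 × 3/8 = 9/64.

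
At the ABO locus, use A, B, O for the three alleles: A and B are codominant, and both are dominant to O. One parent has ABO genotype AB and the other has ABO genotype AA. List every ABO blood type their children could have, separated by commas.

Gametes from AB × AA give offspring ABO genotypes AA, AB, i.e. phenotypes A, AB.

A, AB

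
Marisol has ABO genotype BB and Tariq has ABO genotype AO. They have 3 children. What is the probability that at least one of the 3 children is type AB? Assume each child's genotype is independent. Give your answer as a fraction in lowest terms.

ABO cross BB × AO → 1/2 B, 1/2 AB.
So P(type AB) = 1/2 per child.
P(none) = (1/2)^3 = 1/8; P(at least one) = 1 − 1/8 = 7/8.

7/8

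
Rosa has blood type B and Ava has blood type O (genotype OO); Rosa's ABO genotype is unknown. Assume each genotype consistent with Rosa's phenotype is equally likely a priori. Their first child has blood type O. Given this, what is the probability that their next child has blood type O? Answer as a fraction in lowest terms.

Possible genotypes: Rosa ∈ {BB, BO}; Ava ∈ {OO}.
Weight each parental genotype pair by prior × P(type-O child):
  BO × OO: posterior weight 1; P(next child type O) = 1/2.
Weighted sum = 1/2.

1/2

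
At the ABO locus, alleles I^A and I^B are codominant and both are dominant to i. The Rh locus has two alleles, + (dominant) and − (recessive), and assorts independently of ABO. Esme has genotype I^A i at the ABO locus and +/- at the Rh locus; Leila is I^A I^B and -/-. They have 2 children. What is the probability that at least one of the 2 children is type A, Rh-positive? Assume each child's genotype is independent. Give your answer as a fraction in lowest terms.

ABO cross I^A i × I^A I^B → 1/2 A, 1/4 B, 1/4 AB.
Rh cross +/- × -/- → 1/2 Rh+, 1/2 Rh-; so P(type A, Rh-positive) = 1/2 × 1/2 = 1/4 per child.
P(none) = (3/4)^2 = 9/16; P(at least one) = 1 − 9/16 = 7/16.

7/16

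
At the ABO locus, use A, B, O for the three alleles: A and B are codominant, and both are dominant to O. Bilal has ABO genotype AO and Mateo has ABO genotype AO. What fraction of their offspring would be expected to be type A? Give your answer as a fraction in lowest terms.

ABO cross AO × AO → offspring phenotypes: 1/4 O, 3/4 A.
So P(type A) = 3/4.

3/4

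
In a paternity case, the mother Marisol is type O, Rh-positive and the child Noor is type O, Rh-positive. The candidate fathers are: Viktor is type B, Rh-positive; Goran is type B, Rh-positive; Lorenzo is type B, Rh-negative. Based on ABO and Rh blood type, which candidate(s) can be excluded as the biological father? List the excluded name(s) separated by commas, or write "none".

A candidate is excluded only if no genotype consistent with his phenotype could produce a type O, Rh-positive child with a type O, Rh-positive mother.
Every candidate has at least one consistent genotype combination, so none can be excluded.

none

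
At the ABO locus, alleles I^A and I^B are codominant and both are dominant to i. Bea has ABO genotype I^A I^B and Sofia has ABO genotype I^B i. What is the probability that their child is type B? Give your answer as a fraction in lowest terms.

1/2

ABO cross I^A I^B × I^B i → offspring phenotypes: 1/4 A, 1/2 B, 1/4 AB.
So P(type B) = 1/2.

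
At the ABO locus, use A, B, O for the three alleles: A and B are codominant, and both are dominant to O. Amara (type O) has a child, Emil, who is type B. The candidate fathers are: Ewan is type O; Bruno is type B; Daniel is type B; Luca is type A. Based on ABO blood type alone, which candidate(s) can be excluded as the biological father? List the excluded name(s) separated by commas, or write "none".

A candidate is excluded only if no genotype consistent with his phenotype could produce a type B child with a type O mother.
Ewan (type O): no genotype consistent with that phenotype can produce a type-B child with a type-O mother.
Luca (type A): no genotype consistent with that phenotype can produce a type-B child with a type-O mother.

Ewan, Luca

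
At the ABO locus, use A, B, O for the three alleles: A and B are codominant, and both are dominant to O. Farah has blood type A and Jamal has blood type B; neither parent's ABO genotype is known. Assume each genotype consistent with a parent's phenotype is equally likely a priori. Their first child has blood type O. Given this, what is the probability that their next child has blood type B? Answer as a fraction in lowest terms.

Possible genotypes: Farah ∈ {AA, AO}; Jamal ∈ {BB, BO}.
Weight each parental genotype pair by prior × P(type-O child):
  AO × BO: posterior weight 1; P(next child type B) = 1/4.
Weighted sum = 1/4.

1/4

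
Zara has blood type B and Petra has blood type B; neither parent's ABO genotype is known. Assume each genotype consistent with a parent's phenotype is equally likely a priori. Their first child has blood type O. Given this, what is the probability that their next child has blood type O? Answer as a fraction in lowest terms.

1/4

Possible genotypes: Zara ∈ {I^B I^B, I^B i}; Petra ∈ {I^B I^B, I^B i}.
Weight each parental genotype pair by prior × P(type-O child):
  I^B i × I^B i: posterior weight 1; P(next child type O) = 1/4.
Weighted sum = 1/4.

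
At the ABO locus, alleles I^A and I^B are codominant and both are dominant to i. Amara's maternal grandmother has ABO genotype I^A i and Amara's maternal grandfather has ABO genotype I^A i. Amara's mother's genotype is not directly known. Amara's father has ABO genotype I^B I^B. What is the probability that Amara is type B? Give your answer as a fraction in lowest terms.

Amara's mother's ABO genotype from I^A i × I^A i: 1/4 I^A I^A, 1/2 I^A i, 1/4 i i.
Crossing each possibility with the father I^B I^B and summing P(type B): 1/4·0 + 1/2·1/2 + 1/4·1 = 1/2.

1/2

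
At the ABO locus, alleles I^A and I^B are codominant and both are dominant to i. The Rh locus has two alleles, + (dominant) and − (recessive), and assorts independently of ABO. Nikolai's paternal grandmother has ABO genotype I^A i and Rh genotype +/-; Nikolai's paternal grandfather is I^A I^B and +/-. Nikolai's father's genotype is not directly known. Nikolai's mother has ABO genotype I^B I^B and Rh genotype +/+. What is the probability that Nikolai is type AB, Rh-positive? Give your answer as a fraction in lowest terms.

Nikolai's father's ABO genotype from I^A i × I^A I^B: 1/4 I^A I^A, 1/4 I^A I^B, 1/4 I^A i, 1/4 I^B i.
Crossing each possibility with the mother I^B I^B and summing P(type AB): 1/4·1 + 1/4·1/2 + 1/4·1/2 + 1/4·0 = 1/2.
Similarly for Rh via the father's Rh distribution: P(Rh+) = 1.
Independent loci: 1/2 × 1 = 1/2.

1/2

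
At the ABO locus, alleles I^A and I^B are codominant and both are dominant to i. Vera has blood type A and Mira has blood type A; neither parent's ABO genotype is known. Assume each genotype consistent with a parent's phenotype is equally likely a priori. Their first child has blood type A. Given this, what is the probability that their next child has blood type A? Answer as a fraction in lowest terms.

19/20

Possible genotypes: Vera ∈ {I^A I^A, I^A i}; Mira ∈ {I^A I^A, I^A i}.
Weight each parental genotype pair by prior × P(type-A child):
  I^A I^A × I^A I^A: posterior weight 4/15; P(next child type A) = 1.
  I^A I^A × I^A i: posterior weight 4/15; P(next child type A) = 1.
  I^A i × I^A I^A: posterior weight 4/15; P(next child type A) = 1.
  I^A i × I^A i: posterior weight 1/5; P(next child type A) = 3/4.
Weighted sum = 19/20.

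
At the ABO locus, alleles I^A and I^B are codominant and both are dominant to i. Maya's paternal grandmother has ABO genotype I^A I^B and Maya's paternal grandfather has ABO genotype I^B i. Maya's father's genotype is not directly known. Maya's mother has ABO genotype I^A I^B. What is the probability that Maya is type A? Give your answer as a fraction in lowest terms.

1/4

Maya's father's ABO genotype from I^A I^B × I^B i: 1/4 I^A I^B, 1/4 I^A i, 1/4 I^B I^B, 1/4 I^B i.
Crossing each possibility with the mother I^A I^B and summing P(type A): 1/4·1/4 + 1/4·1/2 + 1/4·0 + 1/4·1/4 = 1/4.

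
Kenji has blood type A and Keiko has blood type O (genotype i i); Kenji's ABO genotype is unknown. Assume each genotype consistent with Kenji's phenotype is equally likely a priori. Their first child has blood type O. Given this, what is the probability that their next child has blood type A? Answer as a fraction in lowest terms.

1/2

Possible genotypes: Kenji ∈ {I^A I^A, I^A i}; Keiko ∈ {i i}.
Weight each parental genotype pair by prior × P(type-O child):
  I^A i × i i: posterior weight 1; P(next child type A) = 1/2.
Weighted sum = 1/2.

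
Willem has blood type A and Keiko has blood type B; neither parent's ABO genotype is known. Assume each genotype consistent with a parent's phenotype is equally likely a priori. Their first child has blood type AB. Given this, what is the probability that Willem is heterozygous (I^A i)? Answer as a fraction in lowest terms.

Possible genotypes: Willem ∈ {I^A I^A, I^A i}; Keiko ∈ {I^B I^B, I^B i}.
Weight each parental genotype pair by prior × P(type-AB child):
  I^A I^A × I^B I^B: posterior weight 4/9.
  I^A I^A × I^B i: posterior weight 2/9.
  I^A i × I^B I^B: posterior weight 2/9.
  I^A i × I^B i: posterior weight 1/9.
Sum the posterior weight over pairs where Willem is I^A i: 1/3.

1/3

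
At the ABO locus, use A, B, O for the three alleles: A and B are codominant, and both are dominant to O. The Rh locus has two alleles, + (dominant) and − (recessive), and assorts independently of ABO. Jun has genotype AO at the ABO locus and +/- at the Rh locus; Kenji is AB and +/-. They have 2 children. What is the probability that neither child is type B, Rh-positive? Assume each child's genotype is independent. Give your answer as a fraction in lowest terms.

ABO cross AO × AB → 1/2 A, 1/4 B, 1/4 AB.
Rh cross +/- × +/- → 3/4 Rh+, 1/4 Rh-; so P(type B, Rh-positive) = 1/4 × 3/4 = 3/16 per child.
P(not type B, Rh-positive) = 13/16 for one child; (13/16)^2 = 169/256.

169/256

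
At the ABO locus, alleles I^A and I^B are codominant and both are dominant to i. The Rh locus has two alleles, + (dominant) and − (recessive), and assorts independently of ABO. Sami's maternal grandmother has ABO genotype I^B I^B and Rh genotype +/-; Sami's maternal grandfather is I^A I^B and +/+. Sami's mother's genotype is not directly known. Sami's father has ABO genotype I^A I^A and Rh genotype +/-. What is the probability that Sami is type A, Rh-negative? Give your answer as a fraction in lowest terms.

Sami's mother's ABO genotype from I^B I^B × I^A I^B: 1/2 I^A I^B, 1/2 I^B I^B.
Crossing each possibility with the father I^A I^A and summing P(type A): 1/2·1/2 + 1/2·0 = 1/4.
Similarly for Rh via the mother's Rh distribution: P(Rh-) = 1/8.
Independent loci: 1/4 × 1/8 = 1/32.

1/32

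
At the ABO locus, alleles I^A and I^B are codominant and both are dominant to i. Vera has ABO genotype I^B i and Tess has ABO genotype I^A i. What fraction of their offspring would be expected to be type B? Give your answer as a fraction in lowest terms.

1/4

ABO cross I^B i × I^A i → offspring phenotypes: 1/4 O, 1/4 A, 1/4 B, 1/4 AB.
So P(type B) = 1/4.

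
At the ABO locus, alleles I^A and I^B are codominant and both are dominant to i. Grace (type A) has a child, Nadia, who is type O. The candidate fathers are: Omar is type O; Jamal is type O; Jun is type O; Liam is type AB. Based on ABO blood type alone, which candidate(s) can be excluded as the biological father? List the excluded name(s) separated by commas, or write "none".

A candidate is excluded only if no genotype consistent with his phenotype could produce a type O child with a type A mother.
Liam (type AB): no genotype consistent with that phenotype can produce a type-O child with a type-A mother.

Liam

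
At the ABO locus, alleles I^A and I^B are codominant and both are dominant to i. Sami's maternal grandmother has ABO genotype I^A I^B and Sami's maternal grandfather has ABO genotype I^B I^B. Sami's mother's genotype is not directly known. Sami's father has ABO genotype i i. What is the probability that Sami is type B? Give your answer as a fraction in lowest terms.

3/4

Sami's mother's ABO genotype from I^A I^B × I^B I^B: 1/2 I^A I^B, 1/2 I^B I^B.
Crossing each possibility with the father i i and summing P(type B): 1/2·1/2 + 1/2·1 = 3/4.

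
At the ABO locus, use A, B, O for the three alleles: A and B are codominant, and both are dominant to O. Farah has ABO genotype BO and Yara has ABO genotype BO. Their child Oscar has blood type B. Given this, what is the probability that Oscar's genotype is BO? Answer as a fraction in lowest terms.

Cross BO × BO → 1/4 BB, 1/2 BO, 1/4 OO.
Type-B genotypes among offspring: BB (1/4), BO (1/2); total 3/4.
P(BO | type B) = (1/2) / (3/4) = 2/3.

2/3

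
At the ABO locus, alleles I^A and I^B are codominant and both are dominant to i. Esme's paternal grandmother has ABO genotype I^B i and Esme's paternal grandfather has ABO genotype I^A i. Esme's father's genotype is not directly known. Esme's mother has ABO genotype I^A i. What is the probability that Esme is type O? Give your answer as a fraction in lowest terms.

1/4

Esme's father's ABO genotype from I^B i × I^A i: 1/4 I^A I^B, 1/4 I^A i, 1/4 I^B i, 1/4 i i.
Crossing each possibility with the mother I^A i and summing P(type O): 1/4·0 + 1/4·1/4 + 1/4·1/4 + 1/4·1/2 = 1/4.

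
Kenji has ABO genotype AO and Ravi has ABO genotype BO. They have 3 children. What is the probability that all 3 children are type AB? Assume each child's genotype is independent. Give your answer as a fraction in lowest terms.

1/64

ABO cross AO × BO → 1/4 O, 1/4 A, 1/4 B, 1/4 AB.
So P(type AB) = 1/4 per child.
All 3 independent: (1/4)^3 = 1/64.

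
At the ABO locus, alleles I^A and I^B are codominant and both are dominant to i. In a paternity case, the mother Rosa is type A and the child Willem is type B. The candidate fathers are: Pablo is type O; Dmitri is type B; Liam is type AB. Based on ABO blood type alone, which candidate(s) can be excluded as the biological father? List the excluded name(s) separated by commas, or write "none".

Pablo

A candidate is excluded only if no genotype consistent with his phenotype could produce a type B child with a type A mother.
Pablo (type O): no genotype consistent with that phenotype can produce a type-B child with a type-A mother.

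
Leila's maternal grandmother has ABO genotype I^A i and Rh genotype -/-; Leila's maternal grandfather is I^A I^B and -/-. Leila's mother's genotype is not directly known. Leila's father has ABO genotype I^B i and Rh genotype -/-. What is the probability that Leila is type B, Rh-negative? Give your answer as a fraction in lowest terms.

3/8

Leila's mother's ABO genotype from I^A i × I^A I^B: 1/4 I^A I^A, 1/4 I^A I^B, 1/4 I^A i, 1/4 I^B i.
Crossing each possibility with the father I^B i and summing P(type B): 1/4·0 + 1/4·1/2 + 1/4·1/4 + 1/4·3/4 = 3/8.
Similarly for Rh via the mother's Rh distribution: P(Rh-) = 1.
Independent loci: 3/8 × 1 = 3/8.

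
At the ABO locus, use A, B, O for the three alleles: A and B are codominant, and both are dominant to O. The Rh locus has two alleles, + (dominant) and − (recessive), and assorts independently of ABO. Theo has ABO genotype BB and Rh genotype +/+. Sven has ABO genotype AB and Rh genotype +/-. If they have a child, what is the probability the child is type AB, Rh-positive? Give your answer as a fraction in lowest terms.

1/2

ABO cross BB × AB → offspring phenotypes: 1/2 B, 1/2 AB.
Rh cross +/+ × +/- → 1 Rh+.
Independent loci: P(type AB, Rh-positive) = 1/2 × 1 = 1/2.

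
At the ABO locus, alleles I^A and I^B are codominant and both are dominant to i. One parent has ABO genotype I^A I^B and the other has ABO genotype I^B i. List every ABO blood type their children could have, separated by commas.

A, B, AB

Gametes from I^A I^B × I^B i give offspring ABO genotypes I^A I^B, I^A i, I^B I^B, I^B i, i.e. phenotypes A, B, AB.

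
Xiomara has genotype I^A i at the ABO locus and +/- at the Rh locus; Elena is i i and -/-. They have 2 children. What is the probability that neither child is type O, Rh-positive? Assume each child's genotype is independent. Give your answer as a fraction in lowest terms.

ABO cross I^A i × i i → 1/2 O, 1/2 A.
Rh cross +/- × -/- → 1/2 Rh+, 1/2 Rh-; so P(type O, Rh-positive) = 1/2 × 1/2 = 1/4 per child.
P(not type O, Rh-positive) = 3/4 for one child; (3/4)^2 = 9/16.

9/16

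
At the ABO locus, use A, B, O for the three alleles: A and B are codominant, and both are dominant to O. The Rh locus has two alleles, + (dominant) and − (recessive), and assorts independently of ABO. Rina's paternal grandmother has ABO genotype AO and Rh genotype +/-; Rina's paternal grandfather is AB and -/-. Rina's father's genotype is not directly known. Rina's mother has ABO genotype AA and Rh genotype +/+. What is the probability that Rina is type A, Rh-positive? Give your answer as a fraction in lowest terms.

3/4

Rina's father's ABO genotype from AO × AB: 1/4 AA, 1/4 AB, 1/4 AO, 1/4 BO.
Crossing each possibility with the mother AA and summing P(type A): 1/4·1 + 1/4·1/2 + 1/4·1 + 1/4·1/2 = 3/4.
Similarly for Rh via the father's Rh distribution: P(Rh+) = 1.
Independent loci: 3/4 × 1 = 3/4.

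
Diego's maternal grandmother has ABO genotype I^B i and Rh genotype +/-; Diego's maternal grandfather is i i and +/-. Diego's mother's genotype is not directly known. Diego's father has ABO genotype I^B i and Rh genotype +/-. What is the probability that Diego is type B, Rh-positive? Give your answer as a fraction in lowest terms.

15/32

Diego's mother's ABO genotype from I^B i × i i: 1/2 I^B i, 1/2 i i.
Crossing each possibility with the father I^B i and summing P(type B): 1/2·3/4 + 1/2·1/2 = 5/8.
Similarly for Rh via the mother's Rh distribution: P(Rh+) = 3/4.
Independent loci: 5/8 × 3/4 = 15/32.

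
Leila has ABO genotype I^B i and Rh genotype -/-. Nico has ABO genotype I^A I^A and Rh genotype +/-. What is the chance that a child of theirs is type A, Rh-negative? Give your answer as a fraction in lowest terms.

ABO cross I^B i × I^A I^A → offspring phenotypes: 1/2 A, 1/2 AB.
Rh cross -/- × +/- → 1/2 Rh+, 1/2 Rh-.
Independent loci: P(type A, Rh-negative) = 1/2 × 1/2 = 1/4.

1/4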